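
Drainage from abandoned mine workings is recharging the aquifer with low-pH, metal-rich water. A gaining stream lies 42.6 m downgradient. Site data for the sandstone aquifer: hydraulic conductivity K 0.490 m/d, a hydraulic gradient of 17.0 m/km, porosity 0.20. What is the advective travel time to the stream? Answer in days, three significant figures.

1020 days

Specific discharge q = 0.490 × 0.017 = 0.008330 m/d
v_s = q/n_e = 0.008330/0.20 = 0.04165 m/d
t = L / v = 42.6 / 0.04165 = 1023 d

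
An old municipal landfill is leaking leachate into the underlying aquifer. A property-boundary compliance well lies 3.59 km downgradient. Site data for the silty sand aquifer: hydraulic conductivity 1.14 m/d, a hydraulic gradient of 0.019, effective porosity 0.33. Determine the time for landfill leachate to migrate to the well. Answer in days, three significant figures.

q = Ki = 1.14 × 0.019 = 0.02166 m/d
v = Ki/n = 1.14·0.019/0.33 = 0.06564 m/d
L = 3.59 km = 3590 m
t = L / v = 3590 / 0.06564 = 54700 d

54700 days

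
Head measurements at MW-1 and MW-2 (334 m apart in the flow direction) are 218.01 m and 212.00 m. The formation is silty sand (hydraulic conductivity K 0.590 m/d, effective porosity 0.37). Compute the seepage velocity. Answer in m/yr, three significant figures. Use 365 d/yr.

10.5 m/yr

Hydraulic gradient i = (218.01 − 212.00) / 334 = 6.01 / 334 = 0.01799
Specific discharge q = 0.590 × 0.01799 = 0.01062 m/d
v_s = q/n_e = 0.01062/0.37 = 0.02869 m/d
   = 0.02869 × 365 = 10.5 m/yr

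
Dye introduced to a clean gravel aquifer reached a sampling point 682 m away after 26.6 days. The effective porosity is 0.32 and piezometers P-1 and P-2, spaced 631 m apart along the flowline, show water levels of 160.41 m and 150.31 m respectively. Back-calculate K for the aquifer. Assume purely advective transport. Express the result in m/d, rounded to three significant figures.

Hydraulic gradient i = (160.41 − 150.31) / 631 = 10.10 / 631 = 0.01601
v = L / t = 682 / 26.6 = 25.64 m/d
K = v · n / i = 25.64 × 0.32 / 0.01601 = 513 m/d

513 m/d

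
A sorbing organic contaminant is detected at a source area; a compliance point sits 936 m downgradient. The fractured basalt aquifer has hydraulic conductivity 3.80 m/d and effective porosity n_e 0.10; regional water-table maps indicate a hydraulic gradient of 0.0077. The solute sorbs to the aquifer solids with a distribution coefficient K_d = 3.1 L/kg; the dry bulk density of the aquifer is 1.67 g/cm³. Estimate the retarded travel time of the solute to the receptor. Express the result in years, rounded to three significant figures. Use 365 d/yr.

462 years

Darcy flux q = K·i = 3.80 × 0.0077 = 0.02926 m/d
v = Ki/n = 3.80·0.0077/0.10 = 0.2926 m/d
Retardation R = 1 + ρ_b·K_d/n = 1 + 1.67×3.1/0.10 = 52.77
Contaminant velocity v_c = v/R = 0.2926/52.77 = 0.005545 m/d
t = L/v_c = 936/0.005545 = 168800 d
   = 168800/365 = 462 yr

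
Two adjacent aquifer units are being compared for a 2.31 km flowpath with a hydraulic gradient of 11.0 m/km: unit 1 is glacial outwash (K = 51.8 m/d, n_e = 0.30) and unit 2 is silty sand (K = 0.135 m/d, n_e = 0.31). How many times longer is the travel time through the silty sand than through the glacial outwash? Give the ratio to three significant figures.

Unit 1 (glacial outwash): v = 51.8×0.011/0.30 = 1.899 m/d, t = 2310/1.899 = 1216 d
Unit 2 (silty sand): v = 0.135×0.011/0.31 = 0.004790 m/d, t = 2310/0.004790 = 482200 d
t(silty sand) / t(glacial outwash) = 482200/1216 = 396

396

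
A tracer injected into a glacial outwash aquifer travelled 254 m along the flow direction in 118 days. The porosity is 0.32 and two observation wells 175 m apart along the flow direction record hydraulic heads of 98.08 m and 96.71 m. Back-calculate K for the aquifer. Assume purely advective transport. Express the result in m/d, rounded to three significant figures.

Hydraulic gradient i = (98.08 − 96.71) / 175 = 1.37 / 175 = 0.007829
v = L / t = 254 / 118 = 2.153 m/d
K = v · n / i = 2.153 × 0.32 / 0.007829 = 88.0 m/d

88.0 m/d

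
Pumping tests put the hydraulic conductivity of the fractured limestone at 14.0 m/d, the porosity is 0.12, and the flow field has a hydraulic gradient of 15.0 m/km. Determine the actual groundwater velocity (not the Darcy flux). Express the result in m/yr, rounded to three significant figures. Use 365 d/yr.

Specific discharge q = 14.0 × 0.015 = 0.2100 m/d
Average linear velocity = 0.2100 / 0.12 = 1.750 m/d
   = 1.750 × 365 = 639 m/yr

639 m/yr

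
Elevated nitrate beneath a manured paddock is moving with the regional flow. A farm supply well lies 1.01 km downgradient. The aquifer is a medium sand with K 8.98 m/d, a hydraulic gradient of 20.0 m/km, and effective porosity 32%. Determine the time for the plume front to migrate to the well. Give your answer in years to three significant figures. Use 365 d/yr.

q = Ki = 8.98 × 0.020 = 0.1796 m/d
Seepage velocity v = q / n = 0.1796 / 0.32 = 0.5613 m/d
L = 1.01 km = 1010 m
t = L / v = 1010 / 0.5613 = 1800 d
   = 1800 / 365 = 4.93 yr

4.93 years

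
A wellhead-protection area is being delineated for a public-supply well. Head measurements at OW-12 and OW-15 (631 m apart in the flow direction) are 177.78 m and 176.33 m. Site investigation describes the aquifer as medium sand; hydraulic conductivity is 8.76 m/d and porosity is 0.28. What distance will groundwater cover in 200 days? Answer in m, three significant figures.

Hydraulic gradient i = (177.78 − 176.33) / 631 = 1.45 / 631 = 0.002298
Specific discharge q = 8.76 × 0.002298 = 0.02013 m/d
Average linear velocity = 0.02013 / 0.28 = 0.07189 m/d
L = v × T = 0.07189 × 200 = 14.38 m

14.4 m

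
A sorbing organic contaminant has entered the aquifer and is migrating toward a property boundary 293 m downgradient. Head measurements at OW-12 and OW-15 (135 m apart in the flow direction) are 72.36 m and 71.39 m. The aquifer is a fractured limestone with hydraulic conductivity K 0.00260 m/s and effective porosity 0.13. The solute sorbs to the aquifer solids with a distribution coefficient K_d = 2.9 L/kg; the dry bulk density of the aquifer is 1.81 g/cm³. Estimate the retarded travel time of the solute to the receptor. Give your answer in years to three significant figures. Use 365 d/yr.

2.68 years

Hydraulic gradient i = (72.36 − 71.39) / 135 = 0.97 / 135 = 0.007185
K = 0.00260 m/s × 86400 s/d = 224.6 m/d
Darcy flux q = K·i = 224.6 × 0.007185 = 1.614 m/d
Average linear velocity = 1.614 / 0.13 = 12.42 m/d
Retardation R = 1 + ρ_b·K_d/n = 1 + 1.81×2.9/0.13 = 41.38
Contaminant velocity v_c = v/R = 12.42/41.38 = 0.3001 m/d
t = L/v_c = 293/0.3001 = 976.4 d
   = 976.4/365 = 2.68 yr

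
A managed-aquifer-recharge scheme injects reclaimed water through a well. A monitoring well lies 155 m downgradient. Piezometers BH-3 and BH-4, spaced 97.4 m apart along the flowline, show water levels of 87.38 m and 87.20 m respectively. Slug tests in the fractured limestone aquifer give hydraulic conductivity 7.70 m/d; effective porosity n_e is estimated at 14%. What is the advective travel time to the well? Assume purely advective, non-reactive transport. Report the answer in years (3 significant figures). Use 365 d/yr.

Hydraulic gradient i = (87.38 − 87.20) / 97.4 = 0.18 / 97.4 = 0.001848
Specific discharge q = 7.70 × 0.001848 = 0.01423 m/d
v_s = q/n_e = 0.01423/0.14 = 0.1016 m/d
t = L / v = 155 / 0.1016 = 1525 d
   = 1525 / 365 = 4.18 yr

4.18 years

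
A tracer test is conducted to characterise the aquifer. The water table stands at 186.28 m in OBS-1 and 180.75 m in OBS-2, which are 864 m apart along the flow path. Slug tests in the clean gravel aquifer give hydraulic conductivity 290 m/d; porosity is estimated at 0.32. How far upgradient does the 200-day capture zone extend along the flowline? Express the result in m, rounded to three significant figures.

Hydraulic gradient i = (186.28 − 180.75) / 864 = 5.53 / 864 = 0.006400
Specific discharge q = 290 × 0.006400 = 1.856 m/d
v = Ki/n = 290·0.006400/0.32 = 5.800 m/d
L = v × T = 5.800 × 200 = 1160 m

1160 m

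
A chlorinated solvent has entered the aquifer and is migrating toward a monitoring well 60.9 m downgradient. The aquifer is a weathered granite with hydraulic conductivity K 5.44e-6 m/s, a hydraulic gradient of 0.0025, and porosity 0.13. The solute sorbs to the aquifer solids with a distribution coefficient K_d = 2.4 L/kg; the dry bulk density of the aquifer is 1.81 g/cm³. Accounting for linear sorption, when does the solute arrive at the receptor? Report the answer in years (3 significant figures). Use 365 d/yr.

635 years

K = 5.44e-6 m/s × 86400 s/d = 0.4700 m/d
Specific discharge q = 0.4700 × 0.0025 = 0.001175 m/d
Seepage velocity v = q / n = 0.001175 / 0.13 = 0.009039 m/d
Retardation R = 1 + ρ_b·K_d/n = 1 + 1.81×2.4/0.13 = 34.42
Contaminant velocity v_c = v/R = 0.009039/34.42 = 2.626e-4 m/d
t = L/v_c = 60.9/2.626e-4 = 231900 d
   = 231900/365 = 635 yr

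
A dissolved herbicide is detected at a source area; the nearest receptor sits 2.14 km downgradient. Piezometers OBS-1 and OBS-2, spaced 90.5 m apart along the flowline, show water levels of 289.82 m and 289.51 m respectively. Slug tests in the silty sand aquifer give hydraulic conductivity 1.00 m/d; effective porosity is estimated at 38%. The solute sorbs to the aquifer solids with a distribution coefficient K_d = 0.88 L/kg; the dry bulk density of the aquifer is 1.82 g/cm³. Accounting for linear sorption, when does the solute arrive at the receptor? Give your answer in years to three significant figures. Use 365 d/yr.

3390 years

Hydraulic gradient i = (289.82 − 289.51) / 90.5 = 0.31 / 90.5 = 0.003425
Specific discharge q = 1.00 × 0.003425 = 0.003425 m/d
v_s = q/n_e = 0.003425/0.38 = 0.009014 m/d
Retardation R = 1 + ρ_b·K_d/n = 1 + 1.82×0.88/0.38 = 5.215
Contaminant velocity v_c = v/R = 0.009014/5.215 = 0.001729 m/d
L = 2.14 km = 2140 m
t = L/v_c = 2140/0.001729 = 1.238e6 d
   = 1.238e6/365 = 3390 yr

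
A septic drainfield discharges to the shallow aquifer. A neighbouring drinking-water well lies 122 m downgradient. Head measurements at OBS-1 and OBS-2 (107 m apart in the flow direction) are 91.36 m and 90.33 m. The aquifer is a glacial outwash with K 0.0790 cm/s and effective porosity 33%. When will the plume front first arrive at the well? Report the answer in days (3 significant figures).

Hydraulic gradient i = (91.36 − 90.33) / 107 = 1.03 / 107 = 0.009626
K = 0.0790 cm/s × 864 = 68.26 m/d
Darcy flux q = K·i = 68.26 × 0.009626 = 0.6570 m/d
v_s = q/n_e = 0.6570/0.33 = 1.991 m/d
t = L / v = 122 / 1.991 = 61.27 d

61.3 days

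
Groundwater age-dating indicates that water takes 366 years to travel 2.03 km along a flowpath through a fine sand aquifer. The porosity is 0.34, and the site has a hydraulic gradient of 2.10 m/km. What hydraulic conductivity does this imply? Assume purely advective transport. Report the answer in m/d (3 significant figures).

t = 366 years = 133600 d
L = 2.03 km = 2030 m
v = L / t = 2030 / 133600 = 0.01520 m/d
K = v · n / i = 0.01520 × 0.34 / 0.0021 = 2.46 m/d

2.46 m/d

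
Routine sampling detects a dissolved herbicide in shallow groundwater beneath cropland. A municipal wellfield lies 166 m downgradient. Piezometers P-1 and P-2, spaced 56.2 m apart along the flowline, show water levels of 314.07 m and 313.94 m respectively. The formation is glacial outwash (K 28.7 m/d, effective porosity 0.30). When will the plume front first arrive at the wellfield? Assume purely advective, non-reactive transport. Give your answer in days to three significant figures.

Hydraulic gradient i = (314.07 − 313.94) / 56.2 = 0.13 / 56.2 = 0.002313
Specific discharge q = 28.7 × 0.002313 = 0.06639 m/d
v = Ki/n = 28.7·0.002313/0.30 = 0.2213 m/d
t = L / v = 166 / 0.2213 = 750.1 d

750 days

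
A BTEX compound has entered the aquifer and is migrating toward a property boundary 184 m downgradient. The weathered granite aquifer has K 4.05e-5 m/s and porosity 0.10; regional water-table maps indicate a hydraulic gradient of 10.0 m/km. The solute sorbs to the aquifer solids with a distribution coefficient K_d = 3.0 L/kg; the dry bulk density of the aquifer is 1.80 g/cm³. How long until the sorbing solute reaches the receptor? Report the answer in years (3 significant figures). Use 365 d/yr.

K = 4.05e-5 m/s × 86400 s/d = 3.499 m/d
Specific discharge q = 3.499 × 0.010 = 0.03499 m/d
v_s = q/n_e = 0.03499/0.10 = 0.3499 m/d
Retardation R = 1 + ρ_b·K_d/n = 1 + 1.80×3.0/0.10 = 55.00
Contaminant velocity v_c = v/R = 0.3499/55.00 = 0.006362 m/d
t = L/v_c = 184/0.006362 = 28920 d
   = 28920/365 = 79.2 yr

79.2 years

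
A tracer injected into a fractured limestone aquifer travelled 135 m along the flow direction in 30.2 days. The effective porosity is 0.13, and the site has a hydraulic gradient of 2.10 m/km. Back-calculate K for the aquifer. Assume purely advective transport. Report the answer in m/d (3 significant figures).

277 m/d

v = L / t = 135 / 30.2 = 4.470 m/d
K = v · n / i = 4.470 × 0.13 / 0.0021 = 277 m/d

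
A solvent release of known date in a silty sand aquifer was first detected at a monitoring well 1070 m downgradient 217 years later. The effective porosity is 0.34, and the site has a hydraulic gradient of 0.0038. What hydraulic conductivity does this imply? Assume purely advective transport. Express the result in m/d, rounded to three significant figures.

t = 217 years = 79210 d
v = L / t = 1070 / 79210 = 0.01351 m/d
K = v · n / i = 0.01351 × 0.34 / 0.0038 = 1.21 m/d

1.21 m/d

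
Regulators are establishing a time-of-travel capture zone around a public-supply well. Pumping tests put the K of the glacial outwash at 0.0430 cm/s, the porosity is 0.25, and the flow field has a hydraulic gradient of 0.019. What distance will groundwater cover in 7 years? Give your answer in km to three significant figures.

7.21 km

K = 0.0430 cm/s × 864 = 37.15 m/d
Darcy flux q = K·i = 37.15 × 0.019 = 0.7059 m/d
v_s = q/n_e = 0.7059/0.25 = 2.824 m/d
T = 7 yr × 365 = 2555 d
L = v × T = 2.824 × 2555 = 7214 m
   = 7.21 km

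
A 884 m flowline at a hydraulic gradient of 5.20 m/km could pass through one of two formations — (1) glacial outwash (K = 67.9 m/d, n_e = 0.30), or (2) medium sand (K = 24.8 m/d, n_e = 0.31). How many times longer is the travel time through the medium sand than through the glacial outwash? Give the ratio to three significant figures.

2.83

Unit 1 (glacial outwash): v = 67.9×0.0052/0.30 = 1.177 m/d, t = 884/1.177 = 751.1 d
Unit 2 (medium sand): v = 24.8×0.0052/0.31 = 0.4160 m/d, t = 884/0.4160 = 2125 d
t(medium sand) / t(glacial outwash) = 2125/751.1 = 2.83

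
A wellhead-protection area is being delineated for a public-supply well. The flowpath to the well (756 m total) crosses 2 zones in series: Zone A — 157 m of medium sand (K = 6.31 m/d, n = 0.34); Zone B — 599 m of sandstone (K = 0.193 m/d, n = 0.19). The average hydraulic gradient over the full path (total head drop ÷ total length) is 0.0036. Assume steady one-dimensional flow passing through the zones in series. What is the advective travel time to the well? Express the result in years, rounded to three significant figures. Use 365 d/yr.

For zones in series the flux q is common to all zones; the equivalent conductivity is the harmonic (thickness-weighted) mean, K_eq = L_total / Σ(L_j/K_j).
Σ(L/K) = 157/6.31 + 599/0.193 = 24.88 + 3104 = 3129 d
K_eq = L_total / Σ(L/K) = 756 / 3129 = 0.2416 m/d
q = K_eq · i = 0.2416 × 0.0036 = 8.699e-4 m/d (same in every zone)
Zone A: v = q/n = 8.699e-4/0.34 = 0.002559 m/d → t_A = 157/0.002559 = 61360 d
Zone B: v = q/n = 8.699e-4/0.19 = 0.004579 m/d → t_B = 599/0.004579 = 130800 d
Total t = 61360 + 130800 = 192200 d
   = 192200 / 365 = 527 yr

527 years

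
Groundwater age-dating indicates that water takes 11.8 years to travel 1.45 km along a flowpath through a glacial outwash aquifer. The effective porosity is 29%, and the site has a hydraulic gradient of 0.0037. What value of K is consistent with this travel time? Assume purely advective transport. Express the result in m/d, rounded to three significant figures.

26.4 m/d

t = 11.8 years = 4307 d
L = 1.45 km = 1450 m
v = L / t = 1450 / 4307 = 0.3367 m/d
K = v · n / i = 0.3367 × 0.29 / 0.0037 = 26.4 m/d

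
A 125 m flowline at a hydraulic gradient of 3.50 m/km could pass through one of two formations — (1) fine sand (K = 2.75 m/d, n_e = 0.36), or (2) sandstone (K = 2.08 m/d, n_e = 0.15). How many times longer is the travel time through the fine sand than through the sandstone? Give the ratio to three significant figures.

Unit 1 (fine sand): v = 2.75×0.0035/0.36 = 0.02674 m/d, t = 125/0.02674 = 4675 d
Unit 2 (sandstone): v = 2.08×0.0035/0.15 = 0.04853 m/d, t = 125/0.04853 = 2576 d
t(fine sand) / t(sandstone) = 4675/2576 = 1.82

1.82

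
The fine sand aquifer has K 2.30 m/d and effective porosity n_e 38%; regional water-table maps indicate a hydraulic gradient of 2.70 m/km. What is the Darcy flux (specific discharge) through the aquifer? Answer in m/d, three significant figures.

0.00621 m/d

Darcy flux q = K·i = 2.30 × 0.0027 = 0.006210 m/d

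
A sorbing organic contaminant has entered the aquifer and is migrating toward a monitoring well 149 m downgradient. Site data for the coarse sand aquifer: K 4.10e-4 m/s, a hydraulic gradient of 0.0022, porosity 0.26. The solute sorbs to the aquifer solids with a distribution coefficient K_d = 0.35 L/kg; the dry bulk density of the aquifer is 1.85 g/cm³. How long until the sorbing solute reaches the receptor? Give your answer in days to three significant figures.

K = 4.10e-4 m/s × 86400 s/d = 35.42 m/d
Specific discharge q = 35.42 × 0.0022 = 0.07793 m/d
Average linear velocity = 0.07793 / 0.26 = 0.2997 m/d
Retardation R = 1 + ρ_b·K_d/n = 1 + 1.85×0.35/0.26 = 3.490
Contaminant velocity v_c = v/R = 0.2997/3.490 = 0.08588 m/d
t = L/v_c = 149/0.08588 = 1735 d

1740 days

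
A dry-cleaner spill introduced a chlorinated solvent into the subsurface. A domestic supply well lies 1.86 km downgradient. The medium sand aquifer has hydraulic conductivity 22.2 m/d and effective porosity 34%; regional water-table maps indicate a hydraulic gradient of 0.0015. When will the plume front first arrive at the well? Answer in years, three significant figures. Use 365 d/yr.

52.0 years

Specific discharge q = 22.2 × 0.0015 = 0.03330 m/d
v_s = q/n_e = 0.03330/0.34 = 0.09794 m/d
L = 1.86 km = 1860 m
t = L / v = 1860 / 0.09794 = 18990 d
   = 18990 / 365 = 52.0 yr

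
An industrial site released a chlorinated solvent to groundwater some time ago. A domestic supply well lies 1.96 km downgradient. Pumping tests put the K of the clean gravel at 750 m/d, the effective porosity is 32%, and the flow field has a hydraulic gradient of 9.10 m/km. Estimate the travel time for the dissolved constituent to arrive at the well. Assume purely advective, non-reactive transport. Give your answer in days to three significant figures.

Specific discharge q = 750 × 0.0091 = 6.825 m/d
Average linear velocity = 6.825 / 0.32 = 21.33 m/d
L = 1.96 km = 1960 m
t = L / v = 1960 / 21.33 = 91.90 d

91.9 days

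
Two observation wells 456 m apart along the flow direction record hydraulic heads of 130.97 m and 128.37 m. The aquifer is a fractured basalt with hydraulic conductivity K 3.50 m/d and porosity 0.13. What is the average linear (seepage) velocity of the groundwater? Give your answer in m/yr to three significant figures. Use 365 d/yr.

56.0 m/yr

Hydraulic gradient i = (130.97 − 128.37) / 456 = 2.60 / 456 = 0.005702
Specific discharge q = 3.50 × 0.005702 = 0.01996 m/d
Seepage velocity v = q / n = 0.01996 / 0.13 = 0.1535 m/d
   = 0.1535 × 365 = 56.0 m/yr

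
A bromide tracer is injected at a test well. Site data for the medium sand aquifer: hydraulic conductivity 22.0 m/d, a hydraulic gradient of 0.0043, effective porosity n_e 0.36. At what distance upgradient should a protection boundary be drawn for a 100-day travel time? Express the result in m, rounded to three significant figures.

Darcy flux q = K·i = 22.0 × 0.0043 = 0.09460 m/d
Seepage velocity v = q / n = 0.09460 / 0.36 = 0.2628 m/d
L = v × T = 0.2628 × 100 = 26.28 m

26.3 m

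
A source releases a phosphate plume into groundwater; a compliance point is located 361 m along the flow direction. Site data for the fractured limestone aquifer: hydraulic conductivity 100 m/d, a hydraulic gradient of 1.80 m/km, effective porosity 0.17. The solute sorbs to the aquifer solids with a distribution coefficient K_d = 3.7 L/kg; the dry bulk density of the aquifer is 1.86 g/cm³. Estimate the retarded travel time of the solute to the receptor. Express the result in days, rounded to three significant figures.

14100 days

Specific discharge q = 100 × 0.0018 = 0.1800 m/d
Seepage velocity v = q / n = 0.1800 / 0.17 = 1.059 m/d
Retardation R = 1 + ρ_b·K_d/n = 1 + 1.86×3.7/0.17 = 41.48
Contaminant velocity v_c = v/R = 1.059/41.48 = 0.02552 m/d
t = L/v_c = 361/0.02552 = 14140 d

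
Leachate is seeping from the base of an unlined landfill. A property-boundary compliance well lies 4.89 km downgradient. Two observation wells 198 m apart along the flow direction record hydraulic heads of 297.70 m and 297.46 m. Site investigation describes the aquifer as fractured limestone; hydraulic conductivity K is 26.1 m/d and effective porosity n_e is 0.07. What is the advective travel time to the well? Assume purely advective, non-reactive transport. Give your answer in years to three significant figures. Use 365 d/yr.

Hydraulic gradient i = (297.70 − 297.46) / 198 = 0.24 / 198 = 0.001212
q = Ki = 26.1 × 0.001212 = 0.03164 m/d
Seepage velocity v = q / n = 0.03164 / 0.07 = 0.4519 m/d
L = 4.89 km = 4890 m
t = L / v = 4890 / 0.4519 = 10820 d
   = 10820 / 365 = 29.6 yr

29.6 years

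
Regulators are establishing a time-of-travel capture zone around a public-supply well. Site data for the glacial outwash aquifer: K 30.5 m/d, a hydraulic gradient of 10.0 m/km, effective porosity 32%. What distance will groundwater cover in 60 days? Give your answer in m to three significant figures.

57.2 m

q = Ki = 30.5 × 0.010 = 0.3050 m/d
v = Ki/n = 30.5·0.010/0.32 = 0.9531 m/d
L = v × T = 0.9531 × 60 = 57.19 m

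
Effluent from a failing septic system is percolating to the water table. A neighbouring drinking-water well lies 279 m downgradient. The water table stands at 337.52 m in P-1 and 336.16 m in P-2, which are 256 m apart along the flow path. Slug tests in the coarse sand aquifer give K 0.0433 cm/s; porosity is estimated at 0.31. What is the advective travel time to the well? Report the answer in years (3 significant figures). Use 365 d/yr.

1.19 years

Hydraulic gradient i = (337.52 − 336.16) / 256 = 1.36 / 256 = 0.005313
K = 0.0433 cm/s × 864 = 37.41 m/d
Specific discharge q = 37.41 × 0.005313 = 0.1987 m/d
v_s = q/n_e = 0.1987/0.31 = 0.6411 m/d
t = L / v = 279 / 0.6411 = 435.2 d
   = 435.2 / 365 = 1.19 yr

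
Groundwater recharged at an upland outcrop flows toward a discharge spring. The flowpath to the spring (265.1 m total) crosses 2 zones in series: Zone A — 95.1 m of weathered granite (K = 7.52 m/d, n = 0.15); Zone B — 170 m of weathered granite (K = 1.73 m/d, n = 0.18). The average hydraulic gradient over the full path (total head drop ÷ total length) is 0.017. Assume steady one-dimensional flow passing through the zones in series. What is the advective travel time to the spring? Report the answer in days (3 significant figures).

For zones in series the flux q is common to all zones; the equivalent conductivity is the harmonic (thickness-weighted) mean, K_eq = L_total / Σ(L_j/K_j).
Σ(L/K) = 95.1/7.52 + 170/1.73 = 12.65 + 98.27 = 110.9 d
K_eq = L_total / Σ(L/K) = 265.1 / 110.9 = 2.390 m/d
q = K_eq · i = 2.390 × 0.017 = 0.04063 m/d (same in every zone)
Zone A: v = q/n = 0.04063/0.15 = 0.2709 m/d → t_A = 95.1/0.2709 = 351.1 d
Zone B: v = q/n = 0.04063/0.18 = 0.2257 m/d → t_B = 170/0.2257 = 753.1 d
Total t = 351.1 + 753.1 = 1104 d

1100 days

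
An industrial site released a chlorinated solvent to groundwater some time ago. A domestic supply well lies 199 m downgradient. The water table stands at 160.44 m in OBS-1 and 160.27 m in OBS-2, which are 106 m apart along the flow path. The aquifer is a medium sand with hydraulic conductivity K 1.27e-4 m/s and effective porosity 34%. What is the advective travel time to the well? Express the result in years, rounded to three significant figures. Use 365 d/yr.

Hydraulic gradient i = (160.44 − 160.27) / 106 = 0.17 / 106 = 0.001604
K = 1.27e-4 m/s × 86400 s/d = 10.97 m/d
q = Ki = 10.97 × 0.001604 = 0.01760 m/d
v_s = q/n_e = 0.01760/0.34 = 0.05176 m/d
t = L / v = 199 / 0.05176 = 3845 d
   = 3845 / 365 = 10.5 yr

10.5 years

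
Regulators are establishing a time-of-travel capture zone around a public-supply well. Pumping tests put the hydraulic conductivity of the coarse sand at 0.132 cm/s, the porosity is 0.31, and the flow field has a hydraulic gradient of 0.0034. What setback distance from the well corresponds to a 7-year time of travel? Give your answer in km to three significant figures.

K = 0.132 cm/s × 864 = 114.0 m/d
Darcy flux q = K·i = 114.0 × 0.0034 = 0.3878 m/d
v_s = q/n_e = 0.3878/0.31 = 1.251 m/d
T = 7 yr × 365 = 2555 d
L = v × T = 1.251 × 2555 = 3196 m
   = 3.20 km

3.20 km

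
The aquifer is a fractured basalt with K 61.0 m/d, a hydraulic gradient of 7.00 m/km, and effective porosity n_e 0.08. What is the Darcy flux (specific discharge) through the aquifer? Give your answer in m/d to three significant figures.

0.427 m/d

Specific discharge q = 61.0 × 0.0070 = 0.4270 m/d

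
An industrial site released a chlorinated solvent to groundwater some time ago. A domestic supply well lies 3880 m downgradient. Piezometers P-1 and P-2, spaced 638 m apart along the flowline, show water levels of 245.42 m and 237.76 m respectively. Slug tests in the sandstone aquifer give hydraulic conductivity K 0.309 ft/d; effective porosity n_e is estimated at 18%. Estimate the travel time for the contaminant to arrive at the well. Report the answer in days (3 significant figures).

Hydraulic gradient i = (245.42 − 237.76) / 638 = 7.66 / 638 = 0.01201
K = 0.309 ft/d × 0.3048 = 0.09418 m/d
Darcy flux q = K·i = 0.09418 × 0.01201 = 0.001131 m/d
Seepage velocity v = q / n = 0.001131 / 0.18 = 0.006282 m/d
t = L / v = 3880 / 0.006282 = 617600 d

618000 days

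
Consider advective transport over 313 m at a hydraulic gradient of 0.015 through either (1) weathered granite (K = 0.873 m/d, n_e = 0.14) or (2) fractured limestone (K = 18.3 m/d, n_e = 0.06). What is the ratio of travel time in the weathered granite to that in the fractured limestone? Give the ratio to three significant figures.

Unit 1 (weathered granite): v = 0.873×0.015/0.14 = 0.09354 m/d, t = 313/0.09354 = 3346 d
Unit 2 (fractured limestone): v = 18.3×0.015/0.06 = 4.575 m/d, t = 313/4.575 = 68.42 d
t(weathered granite) / t(fractured limestone) = 3346/68.42 = 48.9

48.9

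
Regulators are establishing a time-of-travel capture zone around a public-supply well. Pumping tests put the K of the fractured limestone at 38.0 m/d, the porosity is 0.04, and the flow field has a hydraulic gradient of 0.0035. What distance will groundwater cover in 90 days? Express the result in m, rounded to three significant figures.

299 m

q = Ki = 38.0 × 0.0035 = 0.1330 m/d
Seepage velocity v = q / n = 0.1330 / 0.04 = 3.325 m/d
L = v × T = 3.325 × 90 = 299.3 m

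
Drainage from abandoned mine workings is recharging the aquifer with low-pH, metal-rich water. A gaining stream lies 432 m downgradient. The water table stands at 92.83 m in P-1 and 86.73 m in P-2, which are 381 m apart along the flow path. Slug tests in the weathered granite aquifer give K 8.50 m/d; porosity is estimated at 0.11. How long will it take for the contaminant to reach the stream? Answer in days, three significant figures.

Hydraulic gradient i = (92.83 − 86.73) / 381 = 6.10 / 381 = 0.01601
Specific discharge q = 8.50 × 0.01601 = 0.1361 m/d
v = Ki/n = 8.50·0.01601/0.11 = 1.237 m/d
t = L / v = 432 / 1.237 = 349.2 d

349 days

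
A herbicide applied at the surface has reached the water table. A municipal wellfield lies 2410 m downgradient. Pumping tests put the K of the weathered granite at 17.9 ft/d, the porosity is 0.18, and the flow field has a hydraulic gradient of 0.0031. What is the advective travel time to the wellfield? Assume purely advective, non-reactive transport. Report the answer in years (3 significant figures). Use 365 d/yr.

K = 17.9 ft/d × 0.3048 = 5.456 m/d
q = Ki = 5.456 × 0.0031 = 0.01691 m/d
Seepage velocity v = q / n = 0.01691 / 0.18 = 0.09396 m/d
t = L / v = 2410 / 0.09396 = 25650 d
   = 25650 / 365 = 70.3 yr

70.3 years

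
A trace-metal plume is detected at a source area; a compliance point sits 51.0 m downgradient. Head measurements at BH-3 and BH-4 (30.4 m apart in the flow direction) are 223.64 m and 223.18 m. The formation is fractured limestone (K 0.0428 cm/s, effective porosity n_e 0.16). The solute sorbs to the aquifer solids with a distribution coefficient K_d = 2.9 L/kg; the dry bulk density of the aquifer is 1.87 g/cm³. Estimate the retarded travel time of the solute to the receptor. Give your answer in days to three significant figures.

509 days

Hydraulic gradient i = (223.64 − 223.18) / 30.4 = 0.46 / 30.4 = 0.01513
K = 0.0428 cm/s × 864 = 36.98 m/d
q = Ki = 36.98 × 0.01513 = 0.5596 m/d
v_s = q/n_e = 0.5596/0.16 = 3.497 m/d
Retardation R = 1 + ρ_b·K_d/n = 1 + 1.87×2.9/0.16 = 34.89
Contaminant velocity v_c = v/R = 3.497/34.89 = 0.1002 m/d
t = L/v_c = 51.0/0.1002 = 508.9 d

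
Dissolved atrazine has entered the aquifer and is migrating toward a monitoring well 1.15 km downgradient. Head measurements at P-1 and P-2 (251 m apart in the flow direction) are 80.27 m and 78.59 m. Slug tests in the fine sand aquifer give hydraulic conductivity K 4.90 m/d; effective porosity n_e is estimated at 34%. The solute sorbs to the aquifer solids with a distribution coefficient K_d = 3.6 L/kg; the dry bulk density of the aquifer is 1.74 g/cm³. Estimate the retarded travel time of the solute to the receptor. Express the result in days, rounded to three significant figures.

Hydraulic gradient i = (80.27 − 78.59) / 251 = 1.68 / 251 = 0.006693
q = Ki = 4.90 × 0.006693 = 0.03280 m/d
v = Ki/n = 4.90·0.006693/0.34 = 0.09646 m/d
Retardation R = 1 + ρ_b·K_d/n = 1 + 1.74×3.6/0.34 = 19.42
Contaminant velocity v_c = v/R = 0.09646/19.42 = 0.004966 m/d
L = 1.15 km = 1150 m
t = L/v_c = 1150/0.004966 = 231600 d

232000 days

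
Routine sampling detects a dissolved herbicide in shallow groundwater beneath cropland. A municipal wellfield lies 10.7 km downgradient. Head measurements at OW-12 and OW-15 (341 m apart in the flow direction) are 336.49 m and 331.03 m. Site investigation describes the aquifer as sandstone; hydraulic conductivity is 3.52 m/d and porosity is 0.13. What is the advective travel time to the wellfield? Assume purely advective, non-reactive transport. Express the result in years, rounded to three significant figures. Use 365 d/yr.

67.6 years

Hydraulic gradient i = (336.49 − 331.03) / 341 = 5.46 / 341 = 0.01601
Darcy flux q = K·i = 3.52 × 0.01601 = 0.05636 m/d
v = Ki/n = 3.52·0.01601/0.13 = 0.4335 m/d
L = 10.7 km = 10700 m
t = L / v = 10700 / 0.4335 = 24680 d
   = 24680 / 365 = 67.6 yr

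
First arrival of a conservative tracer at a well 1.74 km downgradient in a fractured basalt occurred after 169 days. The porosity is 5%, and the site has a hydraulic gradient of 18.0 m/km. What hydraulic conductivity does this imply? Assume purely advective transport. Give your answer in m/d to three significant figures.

28.6 m/d

L = 1.74 km = 1740 m
v = L / t = 1740 / 169 = 10.30 m/d
K = v · n / i = 10.30 × 0.05 / 0.018 = 28.6 m/d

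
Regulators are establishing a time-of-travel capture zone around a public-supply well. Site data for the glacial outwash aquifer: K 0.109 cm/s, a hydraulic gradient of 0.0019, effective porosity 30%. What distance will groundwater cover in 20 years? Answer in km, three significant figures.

4.35 km

K = 0.109 cm/s × 864 = 94.18 m/d
Specific discharge q = 94.18 × 0.0019 = 0.1789 m/d
v = Ki/n = 94.18·0.0019/0.30 = 0.5964 m/d
T = 20 yr × 365 = 7300 d
L = v × T = 0.5964 × 7300 = 4354 m
   = 4.35 km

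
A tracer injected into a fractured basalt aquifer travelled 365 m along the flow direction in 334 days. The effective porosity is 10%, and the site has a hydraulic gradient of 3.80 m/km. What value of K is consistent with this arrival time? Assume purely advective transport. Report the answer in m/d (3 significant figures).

28.8 m/d

v = L / t = 365 / 334 = 1.093 m/d
K = v · n / i = 1.093 × 0.10 / 0.0038 = 28.8 m/d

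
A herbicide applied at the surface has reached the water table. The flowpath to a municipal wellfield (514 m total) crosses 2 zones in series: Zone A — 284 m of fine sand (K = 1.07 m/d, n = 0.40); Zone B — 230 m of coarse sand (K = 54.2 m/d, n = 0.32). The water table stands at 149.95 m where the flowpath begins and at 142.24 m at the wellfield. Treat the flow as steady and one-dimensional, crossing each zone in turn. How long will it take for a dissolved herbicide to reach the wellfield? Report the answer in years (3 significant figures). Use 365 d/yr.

17.9 years

Total head drop ΔH = 149.95 − 142.24 = 7.71 m
Continuity: the same q passes through each zone, so ΔH = q·Σ(L_j/K_j) — the zones act as resistances in series.
Σ(L/K) = 284/1.07 + 230/54.2 = 265.4 + 4.244 = 269.7 d
q = ΔH / Σ(L/K) = 7.71 / 269.7 = 0.02859 m/d (same in every zone)
Zone A: v = q/n = 0.02859/0.40 = 0.07148 m/d → t_A = 284/0.07148 = 3973 d
Zone B: v = q/n = 0.02859/0.32 = 0.08935 m/d → t_B = 230/0.08935 = 2574 d
Total t = 3973 + 2574 = 6547 d
   = 6547 / 365 = 17.9 yr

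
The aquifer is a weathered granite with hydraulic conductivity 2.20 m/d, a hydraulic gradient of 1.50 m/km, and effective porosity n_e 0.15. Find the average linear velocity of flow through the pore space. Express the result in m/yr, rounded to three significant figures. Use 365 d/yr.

8.03 m/yr

Darcy flux q = K·i = 2.20 × 0.0015 = 0.003300 m/d
v = Ki/n = 2.20·0.0015/0.15 = 0.02200 m/d
   = 0.02200 × 365 = 8.03 m/yr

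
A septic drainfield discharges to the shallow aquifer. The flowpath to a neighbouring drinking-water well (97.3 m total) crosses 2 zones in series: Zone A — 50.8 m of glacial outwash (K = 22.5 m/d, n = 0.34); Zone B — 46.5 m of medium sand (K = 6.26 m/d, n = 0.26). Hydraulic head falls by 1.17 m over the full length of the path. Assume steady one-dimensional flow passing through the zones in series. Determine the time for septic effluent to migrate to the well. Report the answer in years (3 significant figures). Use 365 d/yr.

Continuity: the same q passes through each zone, so ΔH = q·Σ(L_j/K_j) — the zones act as resistances in series.
Σ(L/K) = 50.8/22.5 + 46.5/6.26 = 2.258 + 7.428 = 9.686 d
q = ΔH / Σ(L/K) = 1.17 / 9.686 = 0.1208 m/d (same in every zone)
Zone A: v = q/n = 0.1208/0.34 = 0.3553 m/d → t_A = 50.8/0.3553 = 143.0 d
Zone B: v = q/n = 0.1208/0.26 = 0.4646 m/d → t_B = 46.5/0.4646 = 100.1 d
Total t = 143.0 + 100.1 = 243.1 d
   = 243.1 / 365 = 0.666 yr

0.666 years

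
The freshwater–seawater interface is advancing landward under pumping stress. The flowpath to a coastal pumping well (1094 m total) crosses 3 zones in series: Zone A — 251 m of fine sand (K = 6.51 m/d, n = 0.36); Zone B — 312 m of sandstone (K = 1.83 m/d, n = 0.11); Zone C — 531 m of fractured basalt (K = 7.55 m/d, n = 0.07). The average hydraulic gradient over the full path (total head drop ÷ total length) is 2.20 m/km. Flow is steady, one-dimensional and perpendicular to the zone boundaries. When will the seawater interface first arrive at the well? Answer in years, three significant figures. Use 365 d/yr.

Continuity: the same q passes through each zone, so ΔH = q·Σ(L_j/K_j) — the zones act as resistances in series.
Σ(L/K) = 251/6.51 + 312/1.83 + 531/7.55 = 38.56 + 170.5 + 70.33 = 279.4 d
K_eq = L_total / Σ(L/K) = 1094 / 279.4 = 3.916 m/d
q = K_eq · i = 3.916 × 0.0022 = 0.008615 m/d (same in every zone)
Zone A: v = q/n = 0.008615/0.36 = 0.02393 m/d → t_A = 251/0.02393 = 10490 d
Zone B: v = q/n = 0.008615/0.11 = 0.07832 m/d → t_B = 312/0.07832 = 3984 d
Zone C: v = q/n = 0.008615/0.07 = 0.1231 m/d → t_C = 531/0.1231 = 4315 d
Total t = 10490 + 3984 + 4315 = 18790 d
   = 18790 / 365 = 51.5 yr

51.5 years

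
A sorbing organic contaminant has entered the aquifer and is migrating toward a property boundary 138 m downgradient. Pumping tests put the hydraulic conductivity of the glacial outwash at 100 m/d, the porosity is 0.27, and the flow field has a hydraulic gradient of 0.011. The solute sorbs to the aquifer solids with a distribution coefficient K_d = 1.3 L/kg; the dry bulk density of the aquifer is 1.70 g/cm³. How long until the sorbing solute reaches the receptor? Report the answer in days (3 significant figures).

Specific discharge q = 100 × 0.011 = 1.100 m/d
Seepage velocity v = q / n = 1.100 / 0.27 = 4.074 m/d
Retardation R = 1 + ρ_b·K_d/n = 1 + 1.70×1.3/0.27 = 9.185
Contaminant velocity v_c = v/R = 4.074/9.185 = 0.4435 m/d
t = L/v_c = 138/0.4435 = 311.1 d

311 days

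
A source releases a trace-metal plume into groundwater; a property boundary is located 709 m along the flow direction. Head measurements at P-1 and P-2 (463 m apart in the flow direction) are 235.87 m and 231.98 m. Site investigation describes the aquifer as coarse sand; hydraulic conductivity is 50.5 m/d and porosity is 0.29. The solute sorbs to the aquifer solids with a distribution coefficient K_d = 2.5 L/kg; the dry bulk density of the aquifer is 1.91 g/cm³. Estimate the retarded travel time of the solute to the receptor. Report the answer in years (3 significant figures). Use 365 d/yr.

23.2 years

Hydraulic gradient i = (235.87 − 231.98) / 463 = 3.89 / 463 = 0.008402
q = Ki = 50.5 × 0.008402 = 0.4243 m/d
Average linear velocity = 0.4243 / 0.29 = 1.463 m/d
Retardation R = 1 + ρ_b·K_d/n = 1 + 1.91×2.5/0.29 = 17.47
Contaminant velocity v_c = v/R = 1.463/17.47 = 0.08377 m/d
t = L/v_c = 709/0.08377 = 8464 d
   = 8464/365 = 23.2 yr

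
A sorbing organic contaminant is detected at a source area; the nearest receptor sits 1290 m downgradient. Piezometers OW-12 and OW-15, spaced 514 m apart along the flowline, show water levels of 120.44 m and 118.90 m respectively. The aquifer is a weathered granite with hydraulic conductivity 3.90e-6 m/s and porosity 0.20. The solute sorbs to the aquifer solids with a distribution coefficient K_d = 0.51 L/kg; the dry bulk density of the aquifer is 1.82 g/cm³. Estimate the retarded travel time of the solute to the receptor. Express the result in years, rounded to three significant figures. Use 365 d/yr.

3950 years

Hydraulic gradient i = (120.44 − 118.90) / 514 = 1.54 / 514 = 0.002996
K = 3.90e-6 m/s × 86400 s/d = 0.3370 m/d
Specific discharge q = 0.3370 × 0.002996 = 0.001010 m/d
Seepage velocity v = q / n = 0.001010 / 0.20 = 0.005048 m/d
Retardation R = 1 + ρ_b·K_d/n = 1 + 1.82×0.51/0.20 = 5.641
Contaminant velocity v_c = v/R = 0.005048/5.641 = 8.948e-4 m/d
t = L/v_c = 1290/8.948e-4 = 1.442e6 d
   = 1.442e6/365 = 3950 yr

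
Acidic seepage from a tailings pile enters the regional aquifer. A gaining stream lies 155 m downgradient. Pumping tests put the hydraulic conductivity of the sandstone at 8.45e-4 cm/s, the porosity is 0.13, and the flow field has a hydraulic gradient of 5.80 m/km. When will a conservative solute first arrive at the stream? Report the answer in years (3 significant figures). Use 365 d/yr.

K = 8.45e-4 cm/s × 864 = 0.7301 m/d
q = Ki = 0.7301 × 0.0058 = 0.004234 m/d
Average linear velocity = 0.004234 / 0.13 = 0.03257 m/d
t = L / v = 155 / 0.03257 = 4759 d
   = 4759 / 365 = 13.0 yr

13.0 years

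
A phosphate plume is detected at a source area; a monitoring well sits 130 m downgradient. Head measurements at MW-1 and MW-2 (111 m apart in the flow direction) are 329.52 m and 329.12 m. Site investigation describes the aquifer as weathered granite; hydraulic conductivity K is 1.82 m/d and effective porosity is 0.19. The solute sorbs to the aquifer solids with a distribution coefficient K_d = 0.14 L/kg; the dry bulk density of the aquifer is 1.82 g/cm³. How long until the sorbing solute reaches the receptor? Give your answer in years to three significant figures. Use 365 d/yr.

24.2 years

Hydraulic gradient i = (329.52 − 329.12) / 111 = 0.40 / 111 = 0.003604
q = Ki = 1.82 × 0.003604 = 0.006559 m/d
v = Ki/n = 1.82·0.003604/0.19 = 0.03452 m/d
Retardation R = 1 + ρ_b·K_d/n = 1 + 1.82×0.14/0.19 = 2.341
Contaminant velocity v_c = v/R = 0.03452/2.341 = 0.01474 m/d
t = L/v_c = 130/0.01474 = 8817 d
   = 8817/365 = 24.2 yr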